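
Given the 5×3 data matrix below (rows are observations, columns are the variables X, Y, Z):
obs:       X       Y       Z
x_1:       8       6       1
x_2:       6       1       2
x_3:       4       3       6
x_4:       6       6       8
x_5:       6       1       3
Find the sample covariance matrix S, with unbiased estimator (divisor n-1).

Step 1 — column means:
  mean(X) = (8 + 6 + 4 + 6 + 6) / 5 = 30/5 = 6
  mean(Y) = (6 + 1 + 3 + 6 + 1) / 5 = 17/5 = 3.4
  mean(Z) = (1 + 2 + 6 + 8 + 3) / 5 = 20/5 = 4

Step 2 — sample covariance S[i,j] = (1/(n-1)) · Σ_k (x_{k,i} - mean_i) · (x_{k,j} - mean_j), with n-1 = 4.
  S[X,X] = ((2)·(2) + (0)·(0) + (-2)·(-2) + (0)·(0) + (0)·(0)) / 4 = 8/4 = 2
  S[X,Y] = ((2)·(2.6) + (0)·(-2.4) + (-2)·(-0.4) + (0)·(2.6) + (0)·(-2.4)) / 4 = 6/4 = 1.5
  S[X,Z] = ((2)·(-3) + (0)·(-2) + (-2)·(2) + (0)·(4) + (0)·(-1)) / 4 = -10/4 = -2.5
  S[Y,Y] = ((2.6)·(2.6) + (-2.4)·(-2.4) + (-0.4)·(-0.4) + (2.6)·(2.6) + (-2.4)·(-2.4)) / 4 = 25.2/4 = 6.3
  S[Y,Z] = ((2.6)·(-3) + (-2.4)·(-2) + (-0.4)·(2) + (2.6)·(4) + (-2.4)·(-1)) / 4 = 9/4 = 2.25
  S[Z,Z] = ((-3)·(-3) + (-2)·(-2) + (2)·(2) + (4)·(4) + (-1)·(-1)) / 4 = 34/4 = 8.5

S is symmetric (S[j,i] = S[i,j]). Assembling:

S = [[2, 1.5, -2.5],
 [1.5, 6.3, 2.25],
 [-2.5, 2.25, 8.5]]


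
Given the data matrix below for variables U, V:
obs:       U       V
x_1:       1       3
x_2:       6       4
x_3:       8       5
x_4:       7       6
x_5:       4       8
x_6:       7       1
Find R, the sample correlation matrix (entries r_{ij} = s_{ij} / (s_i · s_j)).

Step 1 — column means:
  mean(U) = (1 + 6 + 8 + 7 + 4 + 7) / 6 = 33/6 = 5.5
  mean(V) = (3 + 4 + 5 + 6 + 8 + 1) / 6 = 27/6 = 4.5

Step 2 — sample variances and covariances s[i,j] = (1/(n-1)) · Σ_k (x_{k,i} - mean_i) · (x_{k,j} - mean_j), with n-1 = 5:
  s[U,U] = ((-4.5)·(-4.5) + (0.5)·(0.5) + (2.5)·(2.5) + (1.5)·(1.5) + (-1.5)·(-1.5) + (1.5)·(1.5)) / 5 = 33.5/5 = 6.7
  s[U,V] = ((-4.5)·(-1.5) + (0.5)·(-0.5) + (2.5)·(0.5) + (1.5)·(1.5) + (-1.5)·(3.5) + (1.5)·(-3.5)) / 5 = -0.5/5 = -0.1
  s[V,V] = ((-1.5)·(-1.5) + (-0.5)·(-0.5) + (0.5)·(0.5) + (1.5)·(1.5) + (3.5)·(3.5) + (-3.5)·(-3.5)) / 5 = 29.5/5 = 5.9
  Sample standard deviations s_i = √(s[i,i]):
  s(U) = √(6.7) = 2.5884
  s(V) = √(5.9) = 2.429

Step 3 — r_{ij} = s_{ij} / (s_i · s_j):
  r[U,U] = 1 (diagonal).
  r[U,V] = -0.1 / (2.5884 · 2.429) = -0.1 / 6.2873 = -0.0159
  r[V,V] = 1 (diagonal).

R is symmetric with unit diagonal. Assembling:

R = [[1, -0.0159],
 [-0.0159, 1]]


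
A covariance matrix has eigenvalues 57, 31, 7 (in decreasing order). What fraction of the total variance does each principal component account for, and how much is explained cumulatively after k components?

Step 1 — total variance = trace(Sigma) = Σ λ_i = 57 + 31 + 7 = 95.

Step 2 — fraction explained by component i = λ_i / Σ λ:
  PC1: 57/95 = 0.6
  PC2: 31/95 = 0.3263
  PC3: 7/95 = 0.0737

Step 3 — cumulative fraction after k components = (λ_1 + ... + λ_k) / Σ λ:
  k = 1: 57/95 = 0.6
  k = 2: (57 + 31)/95 = 88/95 = 0.9263
  k = 3: (57 + 31 + 7)/95 = 95/95 = 1

Summary (fraction, with percent):

explained: PC1 0.6 (60%), PC2 0.3263 (32.63%), PC3 0.0737 (7.37%);  cumulative: 0.6, 0.9263, 1


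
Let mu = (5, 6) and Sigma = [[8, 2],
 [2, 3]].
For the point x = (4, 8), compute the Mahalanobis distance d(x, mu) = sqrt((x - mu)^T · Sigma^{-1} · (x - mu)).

Step 1 — centre the observation: (x - mu) = (-1, 2).

Step 2 — invert Sigma. det(Sigma) = 8·3 - (2)² = 20.
  Sigma^{-1} = (1/det) · [[d, -b], [-b, a]] = [[0.15, -0.1],
 [-0.1, 0.4]].

Step 3 — form the quadratic (x - mu)^T · Sigma^{-1} · (x - mu):
  Sigma^{-1} · (x - mu) = (-0.35, 0.9).
  (x - mu)^T · [Sigma^{-1} · (x - mu)] = (-1)·(-0.35) + (2)·(0.9) = 2.15.

Step 4 — take square root: d = √(2.15) ≈ 1.4663.

d(x, mu) = √(2.15) ≈ 1.4663


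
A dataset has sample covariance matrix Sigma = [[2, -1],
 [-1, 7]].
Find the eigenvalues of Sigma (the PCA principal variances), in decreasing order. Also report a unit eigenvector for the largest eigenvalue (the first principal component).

Step 1 — characteristic polynomial of 2×2 Sigma:
  det(Sigma - λI) = λ² - trace · λ + det = 0.
  trace = 2 + 7 = 9, det = 2·7 - (-1)² = 13.
Step 2 — discriminant:
  Δ = trace² - 4·det = 81 - 52 = 29.
Step 3 — eigenvalues:
  λ = (trace ± √Δ)/2 = (9 ± 5.3852)/2,
  λ_1 = 7.1926,  λ_2 = 1.8074.

Step 4 — unit eigenvector for λ_1: solve (Sigma - λ_1 I)v = 0. First row:
  (2 - 7.1926)·v_x + (-1)·v_y = 0, i.e. (-5.1926)·v_x + (-1)·v_y = 0,
  so v ∝ (b, λ_1 - a) = (-1, 5.1926); multiply by -1 so the first entry is positive: u = (1, -5.1926).
  ||u|| = √((1)² + (-5.1926)²) = √(27.9629) ≈ 5.288,
  v_1 = u/||u|| ≈ (0.1891, -0.982) (||v_1|| = 1).

λ_1 = 7.1926,  λ_2 = 1.8074;  v_1 ≈ (0.1891, -0.982)


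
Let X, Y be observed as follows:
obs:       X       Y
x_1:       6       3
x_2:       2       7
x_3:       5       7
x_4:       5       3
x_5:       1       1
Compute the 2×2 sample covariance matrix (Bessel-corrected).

Step 1 — column means:
  mean(X) = (6 + 2 + 5 + 5 + 1) / 5 = 19/5 = 3.8
  mean(Y) = (3 + 7 + 7 + 3 + 1) / 5 = 21/5 = 4.2

Step 2 — sample covariance S[i,j] = (1/(n-1)) · Σ_k (x_{k,i} - mean_i) · (x_{k,j} - mean_j), with n-1 = 4.
  S[X,X] = ((2.2)·(2.2) + (-1.8)·(-1.8) + (1.2)·(1.2) + (1.2)·(1.2) + (-2.8)·(-2.8)) / 4 = 18.8/4 = 4.7
  S[X,Y] = ((2.2)·(-1.2) + (-1.8)·(2.8) + (1.2)·(2.8) + (1.2)·(-1.2) + (-2.8)·(-3.2)) / 4 = 3.2/4 = 0.8
  S[Y,Y] = ((-1.2)·(-1.2) + (2.8)·(2.8) + (2.8)·(2.8) + (-1.2)·(-1.2) + (-3.2)·(-3.2)) / 4 = 28.8/4 = 7.2

S is symmetric (S[j,i] = S[i,j]). Assembling:

S = [[4.7, 0.8],
 [0.8, 7.2]]


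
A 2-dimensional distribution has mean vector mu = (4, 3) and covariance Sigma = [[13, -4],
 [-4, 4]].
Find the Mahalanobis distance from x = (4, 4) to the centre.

Step 1 — centre the observation: (x - mu) = (0, 1).

Step 2 — invert Sigma. det(Sigma) = 13·4 - (-4)² = 36.
  Sigma^{-1} = (1/det) · [[d, -b], [-b, a]] = [[0.1111, 0.1111],
 [0.1111, 0.3611]].

Step 3 — form the quadratic (x - mu)^T · Sigma^{-1} · (x - mu):
  Sigma^{-1} · (x - mu) = (0.1111, 0.3611).
  (x - mu)^T · [Sigma^{-1} · (x - mu)] = (0)·(0.1111) + (1)·(0.3611) = 0.3611.

Step 4 — take square root: d = √(0.3611) ≈ 0.6009.

d(x, mu) = √(0.3611) ≈ 0.6009


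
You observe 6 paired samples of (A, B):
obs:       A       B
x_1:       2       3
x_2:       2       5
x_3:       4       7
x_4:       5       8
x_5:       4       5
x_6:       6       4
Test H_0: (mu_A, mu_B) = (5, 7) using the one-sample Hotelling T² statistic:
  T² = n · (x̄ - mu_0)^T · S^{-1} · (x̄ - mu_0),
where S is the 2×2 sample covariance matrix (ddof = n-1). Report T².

Step 1 — sample mean vector:
  mean(A) = (2 + 2 + 4 + 5 + 4 + 6) / 6 = 23/6 = 3.8333
  mean(B) = (3 + 5 + 7 + 8 + 5 + 4) / 6 = 32/6 = 5.3333
  x̄ = (3.8333, 5.3333),  deviation x̄ - mu_0 = (3.8333, 5.3333) - (5, 7) = (-1.1667, -1.6667).

Step 2 — sample covariance matrix, S[i,j] = (1/(n-1)) · Σ_k (x_{k,i} - mean_i) · (x_{k,j} - mean_j), divisor n-1 = 5:
  S[A,A] = ((-1.8333)·(-1.8333) + (-1.8333)·(-1.8333) + (0.1667)·(0.1667) + (1.1667)·(1.1667) + (0.1667)·(0.1667) + (2.1667)·(2.1667)) / 5 = 12.8333/5 = 2.5667
  S[A,B] = ((-1.8333)·(-2.3333) + (-1.8333)·(-0.3333) + (0.1667)·(1.6667) + (1.1667)·(2.6667) + (0.1667)·(-0.3333) + (2.1667)·(-1.3333)) / 5 = 5.3333/5 = 1.0667
  S[B,B] = ((-2.3333)·(-2.3333) + (-0.3333)·(-0.3333) + (1.6667)·(1.6667) + (2.6667)·(2.6667) + (-0.3333)·(-0.3333) + (-1.3333)·(-1.3333)) / 5 = 17.3333/5 = 3.4667
  S = [[2.5667, 1.0667],
 [1.0667, 3.4667]].

Step 3 — invert S. det(S) = 2.5667·3.4667 - (1.0667)² = 7.76.
  S^{-1} = (1/det) · [[d, -b], [-b, a]] = [[0.4467, -0.1375],
 [-0.1375, 0.3308]].

Step 4 — quadratic form (x̄ - mu_0)^T · S^{-1} · (x̄ - mu_0):
  S^{-1} · (x̄ - mu_0) = (-0.2921, -0.3909),
  (x̄ - mu_0)^T · [...] = (-1.1667)·(-0.2921) + (-1.6667)·(-0.3909) = 0.9923.

Step 5 — scale by n: T² = 6 · 0.9923 = 5.9536.

T² ≈ 5.9536


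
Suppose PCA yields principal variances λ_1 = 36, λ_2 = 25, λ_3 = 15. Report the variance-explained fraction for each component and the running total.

Step 1 — total variance = trace(Sigma) = Σ λ_i = 36 + 25 + 15 = 76.

Step 2 — fraction explained by component i = λ_i / Σ λ:
  PC1: 36/76 = 0.4737
  PC2: 25/76 = 0.3289
  PC3: 15/76 = 0.1974

Step 3 — cumulative fraction after k components = (λ_1 + ... + λ_k) / Σ λ:
  k = 1: 36/76 = 0.4737
  k = 2: (36 + 25)/76 = 61/76 = 0.8026
  k = 3: (36 + 25 + 15)/76 = 76/76 = 1

Summary (fraction, with percent):

explained: PC1 0.4737 (47.37%), PC2 0.3289 (32.89%), PC3 0.1974 (19.74%);  cumulative: 0.4737, 0.8026, 1


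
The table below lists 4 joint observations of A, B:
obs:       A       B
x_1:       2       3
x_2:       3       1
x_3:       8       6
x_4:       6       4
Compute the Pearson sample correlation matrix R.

Step 1 — column means:
  mean(A) = (2 + 3 + 8 + 6) / 4 = 19/4 = 4.75
  mean(B) = (3 + 1 + 6 + 4) / 4 = 14/4 = 3.5

Step 2 — sample variances and covariances s[i,j] = (1/(n-1)) · Σ_k (x_{k,i} - mean_i) · (x_{k,j} - mean_j), with n-1 = 3:
  s[A,A] = ((-2.75)·(-2.75) + (-1.75)·(-1.75) + (3.25)·(3.25) + (1.25)·(1.25)) / 3 = 22.75/3 = 7.5833
  s[A,B] = ((-2.75)·(-0.5) + (-1.75)·(-2.5) + (3.25)·(2.5) + (1.25)·(0.5)) / 3 = 14.5/3 = 4.8333
  s[B,B] = ((-0.5)·(-0.5) + (-2.5)·(-2.5) + (2.5)·(2.5) + (0.5)·(0.5)) / 3 = 13/3 = 4.3333
  Sample standard deviations s_i = √(s[i,i]):
  s(A) = √(7.5833) = 2.7538
  s(B) = √(4.3333) = 2.0817

Step 3 — r_{ij} = s_{ij} / (s_i · s_j):
  r[A,A] = 1 (diagonal).
  r[A,B] = 4.8333 / (2.7538 · 2.0817) = 4.8333 / 5.7325 = 0.8432
  r[B,B] = 1 (diagonal).

R is symmetric with unit diagonal. Assembling:

R = [[1, 0.8432],
 [0.8432, 1]]


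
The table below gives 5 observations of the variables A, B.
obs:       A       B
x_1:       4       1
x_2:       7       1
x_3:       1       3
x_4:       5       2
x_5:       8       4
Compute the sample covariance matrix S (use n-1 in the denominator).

Step 1 — column means:
  mean(A) = (4 + 7 + 1 + 5 + 8) / 5 = 25/5 = 5
  mean(B) = (1 + 1 + 3 + 2 + 4) / 5 = 11/5 = 2.2

Step 2 — sample covariance S[i,j] = (1/(n-1)) · Σ_k (x_{k,i} - mean_i) · (x_{k,j} - mean_j), with n-1 = 4.
  S[A,A] = ((-1)·(-1) + (2)·(2) + (-4)·(-4) + (0)·(0) + (3)·(3)) / 4 = 30/4 = 7.5
  S[A,B] = ((-1)·(-1.2) + (2)·(-1.2) + (-4)·(0.8) + (0)·(-0.2) + (3)·(1.8)) / 4 = 1/4 = 0.25
  S[B,B] = ((-1.2)·(-1.2) + (-1.2)·(-1.2) + (0.8)·(0.8) + (-0.2)·(-0.2) + (1.8)·(1.8)) / 4 = 6.8/4 = 1.7

S is symmetric (S[j,i] = S[i,j]). Assembling:

S = [[7.5, 0.25],
 [0.25, 1.7]]


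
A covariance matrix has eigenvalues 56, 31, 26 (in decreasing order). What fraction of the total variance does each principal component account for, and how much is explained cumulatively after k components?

Step 1 — total variance = trace(Sigma) = Σ λ_i = 56 + 31 + 26 = 113.

Step 2 — fraction explained by component i = λ_i / Σ λ:
  PC1: 56/113 = 0.4956
  PC2: 31/113 = 0.2743
  PC3: 26/113 = 0.2301

Step 3 — cumulative fraction after k components = (λ_1 + ... + λ_k) / Σ λ:
  k = 1: 56/113 = 0.4956
  k = 2: (56 + 31)/113 = 87/113 = 0.7699
  k = 3: (56 + 31 + 26)/113 = 113/113 = 1

Summary (fraction, with percent):

explained: PC1 0.4956 (49.56%), PC2 0.2743 (27.43%), PC3 0.2301 (23.01%);  cumulative: 0.4956, 0.7699, 1


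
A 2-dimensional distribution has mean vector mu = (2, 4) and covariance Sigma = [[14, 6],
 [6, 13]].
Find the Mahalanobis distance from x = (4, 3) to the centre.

Step 1 — centre the observation: (x - mu) = (2, -1).

Step 2 — invert Sigma. det(Sigma) = 14·13 - (6)² = 146.
  Sigma^{-1} = (1/det) · [[d, -b], [-b, a]] = [[0.089, -0.0411],
 [-0.0411, 0.0959]].

Step 3 — form the quadratic (x - mu)^T · Sigma^{-1} · (x - mu):
  Sigma^{-1} · (x - mu) = (0.2192, -0.1781).
  (x - mu)^T · [Sigma^{-1} · (x - mu)] = (2)·(0.2192) + (-1)·(-0.1781) = 0.6164.

Step 4 — take square root: d = √(0.6164) ≈ 0.7851.

d(x, mu) = √(0.6164) ≈ 0.7851


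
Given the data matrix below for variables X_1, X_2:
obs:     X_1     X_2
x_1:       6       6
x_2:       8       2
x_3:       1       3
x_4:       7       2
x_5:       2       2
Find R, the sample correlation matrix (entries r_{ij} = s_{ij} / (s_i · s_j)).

Step 1 — column means:
  mean(X_1) = (6 + 8 + 1 + 7 + 2) / 5 = 24/5 = 4.8
  mean(X_2) = (6 + 2 + 3 + 2 + 2) / 5 = 15/5 = 3

Step 2 — sample variances and covariances s[i,j] = (1/(n-1)) · Σ_k (x_{k,i} - mean_i) · (x_{k,j} - mean_j), with n-1 = 4:
  s[X_1,X_1] = ((1.2)·(1.2) + (3.2)·(3.2) + (-3.8)·(-3.8) + (2.2)·(2.2) + (-2.8)·(-2.8)) / 4 = 38.8/4 = 9.7
  s[X_1,X_2] = ((1.2)·(3) + (3.2)·(-1) + (-3.8)·(0) + (2.2)·(-1) + (-2.8)·(-1)) / 4 = 1/4 = 0.25
  s[X_2,X_2] = ((3)·(3) + (-1)·(-1) + (0)·(0) + (-1)·(-1) + (-1)·(-1)) / 4 = 12/4 = 3
  Sample standard deviations s_i = √(s[i,i]):
  s(X_1) = √(9.7) = 3.1145
  s(X_2) = √(3) = 1.7321

Step 3 — r_{ij} = s_{ij} / (s_i · s_j):
  r[X_1,X_1] = 1 (diagonal).
  r[X_1,X_2] = 0.25 / (3.1145 · 1.7321) = 0.25 / 5.3944 = 0.0463
  r[X_2,X_2] = 1 (diagonal).

R is symmetric with unit diagonal. Assembling:

R = [[1, 0.0463],
 [0.0463, 1]]


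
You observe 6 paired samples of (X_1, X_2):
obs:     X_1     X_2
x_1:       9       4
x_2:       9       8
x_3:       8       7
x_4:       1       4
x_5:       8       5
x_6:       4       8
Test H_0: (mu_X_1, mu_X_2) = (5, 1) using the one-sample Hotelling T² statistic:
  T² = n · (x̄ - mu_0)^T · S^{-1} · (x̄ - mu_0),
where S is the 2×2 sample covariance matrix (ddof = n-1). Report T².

Step 1 — sample mean vector:
  mean(X_1) = (9 + 9 + 8 + 1 + 8 + 4) / 6 = 39/6 = 6.5
  mean(X_2) = (4 + 8 + 7 + 4 + 5 + 8) / 6 = 36/6 = 6
  x̄ = (6.5, 6),  deviation x̄ - mu_0 = (6.5, 6) - (5, 1) = (1.5, 5).

Step 2 — sample covariance matrix, S[i,j] = (1/(n-1)) · Σ_k (x_{k,i} - mean_i) · (x_{k,j} - mean_j), divisor n-1 = 5:
  S[X_1,X_1] = ((2.5)·(2.5) + (2.5)·(2.5) + (1.5)·(1.5) + (-5.5)·(-5.5) + (1.5)·(1.5) + (-2.5)·(-2.5)) / 5 = 53.5/5 = 10.7
  S[X_1,X_2] = ((2.5)·(-2) + (2.5)·(2) + (1.5)·(1) + (-5.5)·(-2) + (1.5)·(-1) + (-2.5)·(2)) / 5 = 6/5 = 1.2
  S[X_2,X_2] = ((-2)·(-2) + (2)·(2) + (1)·(1) + (-2)·(-2) + (-1)·(-1) + (2)·(2)) / 5 = 18/5 = 3.6
  S = [[10.7, 1.2],
 [1.2, 3.6]].

Step 3 — invert S. det(S) = 10.7·3.6 - (1.2)² = 37.08.
  S^{-1} = (1/det) · [[d, -b], [-b, a]] = [[0.0971, -0.0324],
 [-0.0324, 0.2886]].

Step 4 — quadratic form (x̄ - mu_0)^T · S^{-1} · (x̄ - mu_0):
  S^{-1} · (x̄ - mu_0) = (-0.0162, 1.3943),
  (x̄ - mu_0)^T · [...] = (1.5)·(-0.0162) + (5)·(1.3943) = 6.9471.

Step 5 — scale by n: T² = 6 · 6.9471 = 41.6828.

T² ≈ 41.6828


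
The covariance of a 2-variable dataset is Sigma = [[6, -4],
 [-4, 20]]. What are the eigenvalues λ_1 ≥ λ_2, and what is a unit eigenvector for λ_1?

Step 1 — characteristic polynomial of 2×2 Sigma:
  det(Sigma - λI) = λ² - trace · λ + det = 0.
  trace = 6 + 20 = 26, det = 6·20 - (-4)² = 104.
Step 2 — discriminant:
  Δ = trace² - 4·det = 676 - 416 = 260.
Step 3 — eigenvalues:
  λ = (trace ± √Δ)/2 = (26 ± 16.1245)/2,
  λ_1 = 21.0623,  λ_2 = 4.9377.

Step 4 — unit eigenvector for λ_1: solve (Sigma - λ_1 I)v = 0. First row:
  (6 - 21.0623)·v_x + (-4)·v_y = 0, i.e. (-15.0623)·v_x + (-4)·v_y = 0,
  so v ∝ (b, λ_1 - a) = (-4, 15.0623); multiply by -1 so the first entry is positive: u = (4, -15.0623).
  ||u|| = √((4)² + (-15.0623)²) = √(242.8716) ≈ 15.5843,
  v_1 = u/||u|| ≈ (0.2567, -0.9665) (||v_1|| = 1).

λ_1 = 21.0623,  λ_2 = 4.9377;  v_1 ≈ (0.2567, -0.9665)


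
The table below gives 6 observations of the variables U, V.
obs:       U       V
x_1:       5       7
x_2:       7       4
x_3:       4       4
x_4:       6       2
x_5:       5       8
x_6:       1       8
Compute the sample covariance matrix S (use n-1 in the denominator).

Step 1 — column means:
  mean(U) = (5 + 7 + 4 + 6 + 5 + 1) / 6 = 28/6 = 4.6667
  mean(V) = (7 + 4 + 4 + 2 + 8 + 8) / 6 = 33/6 = 5.5

Step 2 — sample covariance S[i,j] = (1/(n-1)) · Σ_k (x_{k,i} - mean_i) · (x_{k,j} - mean_j), with n-1 = 5.
  S[U,U] = ((0.3333)·(0.3333) + (2.3333)·(2.3333) + (-0.6667)·(-0.6667) + (1.3333)·(1.3333) + (0.3333)·(0.3333) + (-3.6667)·(-3.6667)) / 5 = 21.3333/5 = 4.2667
  S[U,V] = ((0.3333)·(1.5) + (2.3333)·(-1.5) + (-0.6667)·(-1.5) + (1.3333)·(-3.5) + (0.3333)·(2.5) + (-3.6667)·(2.5)) / 5 = -15/5 = -3
  S[V,V] = ((1.5)·(1.5) + (-1.5)·(-1.5) + (-1.5)·(-1.5) + (-3.5)·(-3.5) + (2.5)·(2.5) + (2.5)·(2.5)) / 5 = 31.5/5 = 6.3

S is symmetric (S[j,i] = S[i,j]). Assembling:

S = [[4.2667, -3],
 [-3, 6.3]]


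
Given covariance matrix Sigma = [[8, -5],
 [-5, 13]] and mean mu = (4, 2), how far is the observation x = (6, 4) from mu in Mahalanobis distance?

Step 1 — centre the observation: (x - mu) = (2, 2).

Step 2 — invert Sigma. det(Sigma) = 8·13 - (-5)² = 79.
  Sigma^{-1} = (1/det) · [[d, -b], [-b, a]] = [[0.1646, 0.0633],
 [0.0633, 0.1013]].

Step 3 — form the quadratic (x - mu)^T · Sigma^{-1} · (x - mu):
  Sigma^{-1} · (x - mu) = (0.4557, 0.3291).
  (x - mu)^T · [Sigma^{-1} · (x - mu)] = (2)·(0.4557) + (2)·(0.3291) = 1.5696.

Step 4 — take square root: d = √(1.5696) ≈ 1.2528.

d(x, mu) = √(1.5696) ≈ 1.2528


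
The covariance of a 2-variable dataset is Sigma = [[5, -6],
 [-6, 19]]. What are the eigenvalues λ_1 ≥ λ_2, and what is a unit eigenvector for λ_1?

Step 1 — characteristic polynomial of 2×2 Sigma:
  det(Sigma - λI) = λ² - trace · λ + det = 0.
  trace = 5 + 19 = 24, det = 5·19 - (-6)² = 59.
Step 2 — discriminant:
  Δ = trace² - 4·det = 576 - 236 = 340.
Step 3 — eigenvalues:
  λ = (trace ± √Δ)/2 = (24 ± 18.4391)/2,
  λ_1 = 21.2195,  λ_2 = 2.7805.

Step 4 — unit eigenvector for λ_1: solve (Sigma - λ_1 I)v = 0. First row:
  (5 - 21.2195)·v_x + (-6)·v_y = 0, i.e. (-16.2195)·v_x + (-6)·v_y = 0,
  so v ∝ (b, λ_1 - a) = (-6, 16.2195); multiply by -1 so the first entry is positive: u = (6, -16.2195).
  ||u|| = √((6)² + (-16.2195)²) = √(299.0736) ≈ 17.2937,
  v_1 = u/||u|| ≈ (0.3469, -0.9379) (||v_1|| = 1).

λ_1 = 21.2195,  λ_2 = 2.7805;  v_1 ≈ (0.3469, -0.9379)


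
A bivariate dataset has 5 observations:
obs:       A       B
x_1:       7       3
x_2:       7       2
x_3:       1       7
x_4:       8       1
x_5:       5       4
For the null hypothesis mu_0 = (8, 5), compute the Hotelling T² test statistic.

Step 1 — sample mean vector:
  mean(A) = (7 + 7 + 1 + 8 + 5) / 5 = 28/5 = 5.6
  mean(B) = (3 + 2 + 7 + 1 + 4) / 5 = 17/5 = 3.4
  x̄ = (5.6, 3.4),  deviation x̄ - mu_0 = (5.6, 3.4) - (8, 5) = (-2.4, -1.6).

Step 2 — sample covariance matrix, S[i,j] = (1/(n-1)) · Σ_k (x_{k,i} - mean_i) · (x_{k,j} - mean_j), divisor n-1 = 4:
  S[A,A] = ((1.4)·(1.4) + (1.4)·(1.4) + (-4.6)·(-4.6) + (2.4)·(2.4) + (-0.6)·(-0.6)) / 4 = 31.2/4 = 7.8
  S[A,B] = ((1.4)·(-0.4) + (1.4)·(-1.4) + (-4.6)·(3.6) + (2.4)·(-2.4) + (-0.6)·(0.6)) / 4 = -25.2/4 = -6.3
  S[B,B] = ((-0.4)·(-0.4) + (-1.4)·(-1.4) + (3.6)·(3.6) + (-2.4)·(-2.4) + (0.6)·(0.6)) / 4 = 21.2/4 = 5.3
  S = [[7.8, -6.3],
 [-6.3, 5.3]].

Step 3 — invert S. det(S) = 7.8·5.3 - (-6.3)² = 1.65.
  S^{-1} = (1/det) · [[d, -b], [-b, a]] = [[3.2121, 3.8182],
 [3.8182, 4.7273]].

Step 4 — quadratic form (x̄ - mu_0)^T · S^{-1} · (x̄ - mu_0):
  S^{-1} · (x̄ - mu_0) = (-13.8182, -16.7273),
  (x̄ - mu_0)^T · [...] = (-2.4)·(-13.8182) + (-1.6)·(-16.7273) = 59.9273.

Step 5 — scale by n: T² = 5 · 59.9273 = 299.6364.

T² ≈ 299.6364


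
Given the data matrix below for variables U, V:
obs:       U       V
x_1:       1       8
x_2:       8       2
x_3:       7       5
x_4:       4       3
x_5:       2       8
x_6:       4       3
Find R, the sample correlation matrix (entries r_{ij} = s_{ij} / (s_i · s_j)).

Step 1 — column means:
  mean(U) = (1 + 8 + 7 + 4 + 2 + 4) / 6 = 26/6 = 4.3333
  mean(V) = (8 + 2 + 5 + 3 + 8 + 3) / 6 = 29/6 = 4.8333

Step 2 — sample variances and covariances s[i,j] = (1/(n-1)) · Σ_k (x_{k,i} - mean_i) · (x_{k,j} - mean_j), with n-1 = 5:
  s[U,U] = ((-3.3333)·(-3.3333) + (3.6667)·(3.6667) + (2.6667)·(2.6667) + (-0.3333)·(-0.3333) + (-2.3333)·(-2.3333) + (-0.3333)·(-0.3333)) / 5 = 37.3333/5 = 7.4667
  s[U,V] = ((-3.3333)·(3.1667) + (3.6667)·(-2.8333) + (2.6667)·(0.1667) + (-0.3333)·(-1.8333) + (-2.3333)·(3.1667) + (-0.3333)·(-1.8333)) / 5 = -26.6667/5 = -5.3333
  s[V,V] = ((3.1667)·(3.1667) + (-2.8333)·(-2.8333) + (0.1667)·(0.1667) + (-1.8333)·(-1.8333) + (3.1667)·(3.1667) + (-1.8333)·(-1.8333)) / 5 = 34.8333/5 = 6.9667
  Sample standard deviations s_i = √(s[i,i]):
  s(U) = √(7.4667) = 2.7325
  s(V) = √(6.9667) = 2.6394

Step 3 — r_{ij} = s_{ij} / (s_i · s_j):
  r[U,U] = 1 (diagonal).
  r[U,V] = -5.3333 / (2.7325 · 2.6394) = -5.3333 / 7.2123 = -0.7395
  r[V,V] = 1 (diagonal).

R is symmetric with unit diagonal. Assembling:

R = [[1, -0.7395],
 [-0.7395, 1]]


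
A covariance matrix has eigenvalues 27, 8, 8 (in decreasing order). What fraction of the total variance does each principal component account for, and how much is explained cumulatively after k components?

Step 1 — total variance = trace(Sigma) = Σ λ_i = 27 + 8 + 8 = 43.

Step 2 — fraction explained by component i = λ_i / Σ λ:
  PC1: 27/43 = 0.6279
  PC2: 8/43 = 0.186
  PC3: 8/43 = 0.186

Step 3 — cumulative fraction after k components = (λ_1 + ... + λ_k) / Σ λ:
  k = 1: 27/43 = 0.6279
  k = 2: (27 + 8)/43 = 35/43 = 0.814
  k = 3: (27 + 8 + 8)/43 = 43/43 = 1

Summary (fraction, with percent):

explained: PC1 0.6279 (62.79%), PC2 0.186 (18.6%), PC3 0.186 (18.6%);  cumulative: 0.6279, 0.814, 1


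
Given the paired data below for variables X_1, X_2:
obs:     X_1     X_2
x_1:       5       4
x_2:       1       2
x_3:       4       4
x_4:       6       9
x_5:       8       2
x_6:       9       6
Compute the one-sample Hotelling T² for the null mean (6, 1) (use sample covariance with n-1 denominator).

Step 1 — sample mean vector:
  mean(X_1) = (5 + 1 + 4 + 6 + 8 + 9) / 6 = 33/6 = 5.5
  mean(X_2) = (4 + 2 + 4 + 9 + 2 + 6) / 6 = 27/6 = 4.5
  x̄ = (5.5, 4.5),  deviation x̄ - mu_0 = (5.5, 4.5) - (6, 1) = (-0.5, 3.5).

Step 2 — sample covariance matrix, S[i,j] = (1/(n-1)) · Σ_k (x_{k,i} - mean_i) · (x_{k,j} - mean_j), divisor n-1 = 5:
  S[X_1,X_1] = ((-0.5)·(-0.5) + (-4.5)·(-4.5) + (-1.5)·(-1.5) + (0.5)·(0.5) + (2.5)·(2.5) + (3.5)·(3.5)) / 5 = 41.5/5 = 8.3
  S[X_1,X_2] = ((-0.5)·(-0.5) + (-4.5)·(-2.5) + (-1.5)·(-0.5) + (0.5)·(4.5) + (2.5)·(-2.5) + (3.5)·(1.5)) / 5 = 13.5/5 = 2.7
  S[X_2,X_2] = ((-0.5)·(-0.5) + (-2.5)·(-2.5) + (-0.5)·(-0.5) + (4.5)·(4.5) + (-2.5)·(-2.5) + (1.5)·(1.5)) / 5 = 35.5/5 = 7.1
  S = [[8.3, 2.7],
 [2.7, 7.1]].

Step 3 — invert S. det(S) = 8.3·7.1 - (2.7)² = 51.64.
  S^{-1} = (1/det) · [[d, -b], [-b, a]] = [[0.1375, -0.0523],
 [-0.0523, 0.1607]].

Step 4 — quadratic form (x̄ - mu_0)^T · S^{-1} · (x̄ - mu_0):
  S^{-1} · (x̄ - mu_0) = (-0.2517, 0.5887),
  (x̄ - mu_0)^T · [...] = (-0.5)·(-0.2517) + (3.5)·(0.5887) = 2.1863.

Step 5 — scale by n: T² = 6 · 2.1863 = 13.1177.

T² ≈ 13.1177


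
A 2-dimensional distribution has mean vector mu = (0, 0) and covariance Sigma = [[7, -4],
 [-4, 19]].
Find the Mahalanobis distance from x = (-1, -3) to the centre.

Step 1 — centre the observation: (x - mu) = (-1, -3).

Step 2 — invert Sigma. det(Sigma) = 7·19 - (-4)² = 117.
  Sigma^{-1} = (1/det) · [[d, -b], [-b, a]] = [[0.1624, 0.0342],
 [0.0342, 0.0598]].

Step 3 — form the quadratic (x - mu)^T · Sigma^{-1} · (x - mu):
  Sigma^{-1} · (x - mu) = (-0.265, -0.2137).
  (x - mu)^T · [Sigma^{-1} · (x - mu)] = (-1)·(-0.265) + (-3)·(-0.2137) = 0.906.

Step 4 — take square root: d = √(0.906) ≈ 0.9518.

d(x, mu) = √(0.906) ≈ 0.9518


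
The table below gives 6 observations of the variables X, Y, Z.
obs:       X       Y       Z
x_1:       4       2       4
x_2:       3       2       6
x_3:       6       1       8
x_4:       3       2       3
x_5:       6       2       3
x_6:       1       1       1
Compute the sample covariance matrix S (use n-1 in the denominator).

Step 1 — column means:
  mean(X) = (4 + 3 + 6 + 3 + 6 + 1) / 6 = 23/6 = 3.8333
  mean(Y) = (2 + 2 + 1 + 2 + 2 + 1) / 6 = 10/6 = 1.6667
  mean(Z) = (4 + 6 + 8 + 3 + 3 + 1) / 6 = 25/6 = 4.1667

Step 2 — sample covariance S[i,j] = (1/(n-1)) · Σ_k (x_{k,i} - mean_i) · (x_{k,j} - mean_j), with n-1 = 5.
  S[X,X] = ((0.1667)·(0.1667) + (-0.8333)·(-0.8333) + (2.1667)·(2.1667) + (-0.8333)·(-0.8333) + (2.1667)·(2.1667) + (-2.8333)·(-2.8333)) / 5 = 18.8333/5 = 3.7667
  S[X,Y] = ((0.1667)·(0.3333) + (-0.8333)·(0.3333) + (2.1667)·(-0.6667) + (-0.8333)·(0.3333) + (2.1667)·(0.3333) + (-2.8333)·(-0.6667)) / 5 = 0.6667/5 = 0.1333
  S[X,Z] = ((0.1667)·(-0.1667) + (-0.8333)·(1.8333) + (2.1667)·(3.8333) + (-0.8333)·(-1.1667) + (2.1667)·(-1.1667) + (-2.8333)·(-3.1667)) / 5 = 14.1667/5 = 2.8333
  S[Y,Y] = ((0.3333)·(0.3333) + (0.3333)·(0.3333) + (-0.6667)·(-0.6667) + (0.3333)·(0.3333) + (0.3333)·(0.3333) + (-0.6667)·(-0.6667)) / 5 = 1.3333/5 = 0.2667
  S[Y,Z] = ((0.3333)·(-0.1667) + (0.3333)·(1.8333) + (-0.6667)·(3.8333) + (0.3333)·(-1.1667) + (0.3333)·(-1.1667) + (-0.6667)·(-3.1667)) / 5 = -0.6667/5 = -0.1333
  S[Z,Z] = ((-0.1667)·(-0.1667) + (1.8333)·(1.8333) + (3.8333)·(3.8333) + (-1.1667)·(-1.1667) + (-1.1667)·(-1.1667) + (-3.1667)·(-3.1667)) / 5 = 30.8333/5 = 6.1667

S is symmetric (S[j,i] = S[i,j]). Assembling:

S = [[3.7667, 0.1333, 2.8333],
 [0.1333, 0.2667, -0.1333],
 [2.8333, -0.1333, 6.1667]]


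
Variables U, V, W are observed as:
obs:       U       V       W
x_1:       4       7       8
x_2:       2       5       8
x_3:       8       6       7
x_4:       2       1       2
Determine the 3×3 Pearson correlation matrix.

Step 1 — column means:
  mean(U) = (4 + 2 + 8 + 2) / 4 = 16/4 = 4
  mean(V) = (7 + 5 + 6 + 1) / 4 = 19/4 = 4.75
  mean(W) = (8 + 8 + 7 + 2) / 4 = 25/4 = 6.25

Step 2 — sample variances and covariances s[i,j] = (1/(n-1)) · Σ_k (x_{k,i} - mean_i) · (x_{k,j} - mean_j), with n-1 = 3:
  s[U,U] = ((0)·(0) + (-2)·(-2) + (4)·(4) + (-2)·(-2)) / 3 = 24/3 = 8
  s[U,V] = ((0)·(2.25) + (-2)·(0.25) + (4)·(1.25) + (-2)·(-3.75)) / 3 = 12/3 = 4
  s[U,W] = ((0)·(1.75) + (-2)·(1.75) + (4)·(0.75) + (-2)·(-4.25)) / 3 = 8/3 = 2.6667
  s[V,V] = ((2.25)·(2.25) + (0.25)·(0.25) + (1.25)·(1.25) + (-3.75)·(-3.75)) / 3 = 20.75/3 = 6.9167
  s[V,W] = ((2.25)·(1.75) + (0.25)·(1.75) + (1.25)·(0.75) + (-3.75)·(-4.25)) / 3 = 21.25/3 = 7.0833
  s[W,W] = ((1.75)·(1.75) + (1.75)·(1.75) + (0.75)·(0.75) + (-4.25)·(-4.25)) / 3 = 24.75/3 = 8.25
  Sample standard deviations s_i = √(s[i,i]):
  s(U) = √(8) = 2.8284
  s(V) = √(6.9167) = 2.63
  s(W) = √(8.25) = 2.8723

Step 3 — r_{ij} = s_{ij} / (s_i · s_j):
  r[U,U] = 1 (diagonal).
  r[U,V] = 4 / (2.8284 · 2.63) = 4 / 7.4386 = 0.5377
  r[U,W] = 2.6667 / (2.8284 · 2.8723) = 2.6667 / 8.124 = 0.3282
  r[V,V] = 1 (diagonal).
  r[V,W] = 7.0833 / (2.63 · 2.8723) = 7.0833 / 7.554 = 0.9377
  r[W,W] = 1 (diagonal).

R is symmetric with unit diagonal. Assembling:

R = [[1, 0.5377, 0.3282],
 [0.5377, 1, 0.9377],
 [0.3282, 0.9377, 1]]


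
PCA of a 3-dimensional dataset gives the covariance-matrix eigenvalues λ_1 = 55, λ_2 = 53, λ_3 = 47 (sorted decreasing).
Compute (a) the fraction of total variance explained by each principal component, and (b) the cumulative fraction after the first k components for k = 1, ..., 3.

Step 1 — total variance = trace(Sigma) = Σ λ_i = 55 + 53 + 47 = 155.

Step 2 — fraction explained by component i = λ_i / Σ λ:
  PC1: 55/155 = 0.3548
  PC2: 53/155 = 0.3419
  PC3: 47/155 = 0.3032

Step 3 — cumulative fraction after k components = (λ_1 + ... + λ_k) / Σ λ:
  k = 1: 55/155 = 0.3548
  k = 2: (55 + 53)/155 = 108/155 = 0.6968
  k = 3: (55 + 53 + 47)/155 = 155/155 = 1

Summary (fraction, with percent):

explained: PC1 0.3548 (35.48%), PC2 0.3419 (34.19%), PC3 0.3032 (30.32%);  cumulative: 0.3548, 0.6968, 1


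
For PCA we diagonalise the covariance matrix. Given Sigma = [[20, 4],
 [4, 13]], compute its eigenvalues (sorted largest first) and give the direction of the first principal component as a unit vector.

Step 1 — characteristic polynomial of 2×2 Sigma:
  det(Sigma - λI) = λ² - trace · λ + det = 0.
  trace = 20 + 13 = 33, det = 20·13 - (4)² = 244.
Step 2 — discriminant:
  Δ = trace² - 4·det = 1089 - 976 = 113.
Step 3 — eigenvalues:
  λ = (trace ± √Δ)/2 = (33 ± 10.6301)/2,
  λ_1 = 21.8151,  λ_2 = 11.1849.

Step 4 — unit eigenvector for λ_1: solve (Sigma - λ_1 I)v = 0. First row:
  (20 - 21.8151)·v_x + (4)·v_y = 0, i.e. (-1.8151)·v_x + (4)·v_y = 0,
  so v ∝ (b, λ_1 - a) = (4, 1.8151) = u.
  ||u|| = √((4)² + (1.8151)²) = √(19.2945) ≈ 4.3925,
  v_1 = u/||u|| ≈ (0.9106, 0.4132) (||v_1|| = 1).

λ_1 = 21.8151,  λ_2 = 11.1849;  v_1 ≈ (0.9106, 0.4132)


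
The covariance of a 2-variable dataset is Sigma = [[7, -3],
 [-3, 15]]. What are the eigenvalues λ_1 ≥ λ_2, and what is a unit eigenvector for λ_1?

Step 1 — characteristic polynomial of 2×2 Sigma:
  det(Sigma - λI) = λ² - trace · λ + det = 0.
  trace = 7 + 15 = 22, det = 7·15 - (-3)² = 96.
Step 2 — discriminant:
  Δ = trace² - 4·det = 484 - 384 = 100.
Step 3 — eigenvalues:
  λ = (trace ± √Δ)/2 = (22 ± 10)/2,
  λ_1 = 16,  λ_2 = 6.

Step 4 — unit eigenvector for λ_1: solve (Sigma - λ_1 I)v = 0. First row:
  (7 - 16)·v_x + (-3)·v_y = 0, i.e. (-9)·v_x + (-3)·v_y = 0,
  so v ∝ (b, λ_1 - a) = (-3, 9); multiply by -1 so the first entry is positive: u = (3, -9).
  ||u|| = √((3)² + (-9)²) = √(90) ≈ 9.4868,
  v_1 = u/||u|| ≈ (0.3162, -0.9487) (||v_1|| = 1).

λ_1 = 16,  λ_2 = 6;  v_1 ≈ (0.3162, -0.9487)


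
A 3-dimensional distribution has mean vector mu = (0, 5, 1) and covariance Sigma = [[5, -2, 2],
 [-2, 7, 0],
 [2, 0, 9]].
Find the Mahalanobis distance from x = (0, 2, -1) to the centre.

Step 1 — centre the observation: (x - mu) = (0, -3, -2).

Step 2 — invert Sigma (cofactor / det for 3×3, or solve directly):
  Sigma^{-1} = [[0.251, 0.0717, -0.0558],
 [0.0717, 0.1633, -0.0159],
 [-0.0558, -0.0159, 0.1235]].

Step 3 — form the quadratic (x - mu)^T · Sigma^{-1} · (x - mu):
  Sigma^{-1} · (x - mu) = (-0.1036, -0.4582, -0.1992).
  (x - mu)^T · [Sigma^{-1} · (x - mu)] = (0)·(-0.1036) + (-3)·(-0.4582) + (-2)·(-0.1992) = 1.7729.

Step 4 — take square root: d = √(1.7729) ≈ 1.3315.

d(x, mu) = √(1.7729) ≈ 1.3315


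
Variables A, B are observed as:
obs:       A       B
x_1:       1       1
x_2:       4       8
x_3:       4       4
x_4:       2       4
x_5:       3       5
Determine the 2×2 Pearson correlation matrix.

Step 1 — column means:
  mean(A) = (1 + 4 + 4 + 2 + 3) / 5 = 14/5 = 2.8
  mean(B) = (1 + 8 + 4 + 4 + 5) / 5 = 22/5 = 4.4

Step 2 — sample variances and covariances s[i,j] = (1/(n-1)) · Σ_k (x_{k,i} - mean_i) · (x_{k,j} - mean_j), with n-1 = 4:
  s[A,A] = ((-1.8)·(-1.8) + (1.2)·(1.2) + (1.2)·(1.2) + (-0.8)·(-0.8) + (0.2)·(0.2)) / 4 = 6.8/4 = 1.7
  s[A,B] = ((-1.8)·(-3.4) + (1.2)·(3.6) + (1.2)·(-0.4) + (-0.8)·(-0.4) + (0.2)·(0.6)) / 4 = 10.4/4 = 2.6
  s[B,B] = ((-3.4)·(-3.4) + (3.6)·(3.6) + (-0.4)·(-0.4) + (-0.4)·(-0.4) + (0.6)·(0.6)) / 4 = 25.2/4 = 6.3
  Sample standard deviations s_i = √(s[i,i]):
  s(A) = √(1.7) = 1.3038
  s(B) = √(6.3) = 2.51

Step 3 — r_{ij} = s_{ij} / (s_i · s_j):
  r[A,A] = 1 (diagonal).
  r[A,B] = 2.6 / (1.3038 · 2.51) = 2.6 / 3.2726 = 0.7945
  r[B,B] = 1 (diagonal).

R is symmetric with unit diagonal. Assembling:

R = [[1, 0.7945],
 [0.7945, 1]]


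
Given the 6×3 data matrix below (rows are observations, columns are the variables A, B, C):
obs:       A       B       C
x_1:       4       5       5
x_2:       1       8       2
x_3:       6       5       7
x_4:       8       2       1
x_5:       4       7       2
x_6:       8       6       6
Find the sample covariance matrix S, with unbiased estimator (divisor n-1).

Step 1 — column means:
  mean(A) = (4 + 1 + 6 + 8 + 4 + 8) / 6 = 31/6 = 5.1667
  mean(B) = (5 + 8 + 5 + 2 + 7 + 6) / 6 = 33/6 = 5.5
  mean(C) = (5 + 2 + 7 + 1 + 2 + 6) / 6 = 23/6 = 3.8333

Step 2 — sample covariance S[i,j] = (1/(n-1)) · Σ_k (x_{k,i} - mean_i) · (x_{k,j} - mean_j), with n-1 = 5.
  S[A,A] = ((-1.1667)·(-1.1667) + (-4.1667)·(-4.1667) + (0.8333)·(0.8333) + (2.8333)·(2.8333) + (-1.1667)·(-1.1667) + (2.8333)·(2.8333)) / 5 = 36.8333/5 = 7.3667
  S[A,B] = ((-1.1667)·(-0.5) + (-4.1667)·(2.5) + (0.8333)·(-0.5) + (2.8333)·(-3.5) + (-1.1667)·(1.5) + (2.8333)·(0.5)) / 5 = -20.5/5 = -4.1
  S[A,C] = ((-1.1667)·(1.1667) + (-4.1667)·(-1.8333) + (0.8333)·(3.1667) + (2.8333)·(-2.8333) + (-1.1667)·(-1.8333) + (2.8333)·(2.1667)) / 5 = 9.1667/5 = 1.8333
  S[B,B] = ((-0.5)·(-0.5) + (2.5)·(2.5) + (-0.5)·(-0.5) + (-3.5)·(-3.5) + (1.5)·(1.5) + (0.5)·(0.5)) / 5 = 21.5/5 = 4.3
  S[B,C] = ((-0.5)·(1.1667) + (2.5)·(-1.8333) + (-0.5)·(3.1667) + (-3.5)·(-2.8333) + (1.5)·(-1.8333) + (0.5)·(2.1667)) / 5 = 1.5/5 = 0.3
  S[C,C] = ((1.1667)·(1.1667) + (-1.8333)·(-1.8333) + (3.1667)·(3.1667) + (-2.8333)·(-2.8333) + (-1.8333)·(-1.8333) + (2.1667)·(2.1667)) / 5 = 30.8333/5 = 6.1667

S is symmetric (S[j,i] = S[i,j]). Assembling:

S = [[7.3667, -4.1, 1.8333],
 [-4.1, 4.3, 0.3],
 [1.8333, 0.3, 6.1667]]


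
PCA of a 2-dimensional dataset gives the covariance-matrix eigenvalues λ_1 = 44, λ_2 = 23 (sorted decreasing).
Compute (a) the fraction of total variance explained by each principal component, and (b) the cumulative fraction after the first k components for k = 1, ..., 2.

Step 1 — total variance = trace(Sigma) = Σ λ_i = 44 + 23 = 67.

Step 2 — fraction explained by component i = λ_i / Σ λ:
  PC1: 44/67 = 0.6567
  PC2: 23/67 = 0.3433

Step 3 — cumulative fraction after k components = (λ_1 + ... + λ_k) / Σ λ:
  k = 1: 44/67 = 0.6567
  k = 2: (44 + 23)/67 = 67/67 = 1

Summary (fraction, with percent):

explained: PC1 0.6567 (65.67%), PC2 0.3433 (34.33%);  cumulative: 0.6567, 1


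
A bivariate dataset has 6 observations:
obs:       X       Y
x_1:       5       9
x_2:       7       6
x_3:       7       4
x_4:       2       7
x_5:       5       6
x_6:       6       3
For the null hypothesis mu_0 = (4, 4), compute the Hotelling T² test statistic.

Step 1 — sample mean vector:
  mean(X) = (5 + 7 + 7 + 2 + 5 + 6) / 6 = 32/6 = 5.3333
  mean(Y) = (9 + 6 + 4 + 7 + 6 + 3) / 6 = 35/6 = 5.8333
  x̄ = (5.3333, 5.8333),  deviation x̄ - mu_0 = (5.3333, 5.8333) - (4, 4) = (1.3333, 1.8333).

Step 2 — sample covariance matrix, S[i,j] = (1/(n-1)) · Σ_k (x_{k,i} - mean_i) · (x_{k,j} - mean_j), divisor n-1 = 5:
  S[X,X] = ((-0.3333)·(-0.3333) + (1.6667)·(1.6667) + (1.6667)·(1.6667) + (-3.3333)·(-3.3333) + (-0.3333)·(-0.3333) + (0.6667)·(0.6667)) / 5 = 17.3333/5 = 3.4667
  S[X,Y] = ((-0.3333)·(3.1667) + (1.6667)·(0.1667) + (1.6667)·(-1.8333) + (-3.3333)·(1.1667) + (-0.3333)·(0.1667) + (0.6667)·(-2.8333)) / 5 = -9.6667/5 = -1.9333
  S[Y,Y] = ((3.1667)·(3.1667) + (0.1667)·(0.1667) + (-1.8333)·(-1.8333) + (1.1667)·(1.1667) + (0.1667)·(0.1667) + (-2.8333)·(-2.8333)) / 5 = 22.8333/5 = 4.5667
  S = [[3.4667, -1.9333],
 [-1.9333, 4.5667]].

Step 3 — invert S. det(S) = 3.4667·4.5667 - (-1.9333)² = 12.0933.
  S^{-1} = (1/det) · [[d, -b], [-b, a]] = [[0.3776, 0.1599],
 [0.1599, 0.2867]].

Step 4 — quadratic form (x̄ - mu_0)^T · S^{-1} · (x̄ - mu_0):
  S^{-1} · (x̄ - mu_0) = (0.7966, 0.7387),
  (x̄ - mu_0)^T · [...] = (1.3333)·(0.7966) + (1.8333)·(0.7387) = 2.4164.

Step 5 — scale by n: T² = 6 · 2.4164 = 14.4983.

T² ≈ 14.4983


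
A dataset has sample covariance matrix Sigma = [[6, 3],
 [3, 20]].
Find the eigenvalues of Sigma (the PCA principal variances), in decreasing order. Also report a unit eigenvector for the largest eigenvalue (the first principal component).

Step 1 — characteristic polynomial of 2×2 Sigma:
  det(Sigma - λI) = λ² - trace · λ + det = 0.
  trace = 6 + 20 = 26, det = 6·20 - (3)² = 111.
Step 2 — discriminant:
  Δ = trace² - 4·det = 676 - 444 = 232.
Step 3 — eigenvalues:
  λ = (trace ± √Δ)/2 = (26 ± 15.2315)/2,
  λ_1 = 20.6158,  λ_2 = 5.3842.

Step 4 — unit eigenvector for λ_1: solve (Sigma - λ_1 I)v = 0. First row:
  (6 - 20.6158)·v_x + (3)·v_y = 0, i.e. (-14.6158)·v_x + (3)·v_y = 0,
  so v ∝ (b, λ_1 - a) = (3, 14.6158) = u.
  ||u|| = √((3)² + (14.6158)²) = √(222.6208) ≈ 14.9205,
  v_1 = u/||u|| ≈ (0.2011, 0.9796) (||v_1|| = 1).

λ_1 = 20.6158,  λ_2 = 5.3842;  v_1 ≈ (0.2011, 0.9796)


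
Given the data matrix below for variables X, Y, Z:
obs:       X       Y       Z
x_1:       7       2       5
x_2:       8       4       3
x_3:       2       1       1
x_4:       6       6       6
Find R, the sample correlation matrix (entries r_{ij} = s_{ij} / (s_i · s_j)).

Step 1 — column means:
  mean(X) = (7 + 8 + 2 + 6) / 4 = 23/4 = 5.75
  mean(Y) = (2 + 4 + 1 + 6) / 4 = 13/4 = 3.25
  mean(Z) = (5 + 3 + 1 + 6) / 4 = 15/4 = 3.75

Step 2 — sample variances and covariances s[i,j] = (1/(n-1)) · Σ_k (x_{k,i} - mean_i) · (x_{k,j} - mean_j), with n-1 = 3:
  s[X,X] = ((1.25)·(1.25) + (2.25)·(2.25) + (-3.75)·(-3.75) + (0.25)·(0.25)) / 3 = 20.75/3 = 6.9167
  s[X,Y] = ((1.25)·(-1.25) + (2.25)·(0.75) + (-3.75)·(-2.25) + (0.25)·(2.75)) / 3 = 9.25/3 = 3.0833
  s[X,Z] = ((1.25)·(1.25) + (2.25)·(-0.75) + (-3.75)·(-2.75) + (0.25)·(2.25)) / 3 = 10.75/3 = 3.5833
  s[Y,Y] = ((-1.25)·(-1.25) + (0.75)·(0.75) + (-2.25)·(-2.25) + (2.75)·(2.75)) / 3 = 14.75/3 = 4.9167
  s[Y,Z] = ((-1.25)·(1.25) + (0.75)·(-0.75) + (-2.25)·(-2.75) + (2.75)·(2.25)) / 3 = 10.25/3 = 3.4167
  s[Z,Z] = ((1.25)·(1.25) + (-0.75)·(-0.75) + (-2.75)·(-2.75) + (2.25)·(2.25)) / 3 = 14.75/3 = 4.9167
  Sample standard deviations s_i = √(s[i,i]):
  s(X) = √(6.9167) = 2.63
  s(Y) = √(4.9167) = 2.2174
  s(Z) = √(4.9167) = 2.2174

Step 3 — r_{ij} = s_{ij} / (s_i · s_j):
  r[X,X] = 1 (diagonal).
  r[X,Y] = 3.0833 / (2.63 · 2.2174) = 3.0833 / 5.8315 = 0.5287
  r[X,Z] = 3.5833 / (2.63 · 2.2174) = 3.5833 / 5.8315 = 0.6145
  r[Y,Y] = 1 (diagonal).
  r[Y,Z] = 3.4167 / (2.2174 · 2.2174) = 3.4167 / 4.9167 = 0.6949
  r[Z,Z] = 1 (diagonal).

R is symmetric with unit diagonal. Assembling:

R = [[1, 0.5287, 0.6145],
 [0.5287, 1, 0.6949],
 [0.6145, 0.6949, 1]]


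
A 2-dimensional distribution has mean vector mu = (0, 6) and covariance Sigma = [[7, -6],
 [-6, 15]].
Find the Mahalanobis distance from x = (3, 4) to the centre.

Step 1 — centre the observation: (x - mu) = (3, -2).

Step 2 — invert Sigma. det(Sigma) = 7·15 - (-6)² = 69.
  Sigma^{-1} = (1/det) · [[d, -b], [-b, a]] = [[0.2174, 0.087],
 [0.087, 0.1014]].

Step 3 — form the quadratic (x - mu)^T · Sigma^{-1} · (x - mu):
  Sigma^{-1} · (x - mu) = (0.4783, 0.058).
  (x - mu)^T · [Sigma^{-1} · (x - mu)] = (3)·(0.4783) + (-2)·(0.058) = 1.3188.

Step 4 — take square root: d = √(1.3188) ≈ 1.1484.

d(x, mu) = √(1.3188) ≈ 1.1484


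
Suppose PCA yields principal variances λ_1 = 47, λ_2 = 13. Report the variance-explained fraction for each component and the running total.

Step 1 — total variance = trace(Sigma) = Σ λ_i = 47 + 13 = 60.

Step 2 — fraction explained by component i = λ_i / Σ λ:
  PC1: 47/60 = 0.7833
  PC2: 13/60 = 0.2167

Step 3 — cumulative fraction after k components = (λ_1 + ... + λ_k) / Σ λ:
  k = 1: 47/60 = 0.7833
  k = 2: (47 + 13)/60 = 60/60 = 1

Summary (fraction, with percent):

explained: PC1 0.7833 (78.33%), PC2 0.2167 (21.67%);  cumulative: 0.7833, 1


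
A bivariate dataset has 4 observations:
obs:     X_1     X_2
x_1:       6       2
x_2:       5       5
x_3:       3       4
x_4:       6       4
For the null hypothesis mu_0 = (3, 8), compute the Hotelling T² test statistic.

Step 1 — sample mean vector:
  mean(X_1) = (6 + 5 + 3 + 6) / 4 = 20/4 = 5
  mean(X_2) = (2 + 5 + 4 + 4) / 4 = 15/4 = 3.75
  x̄ = (5, 3.75),  deviation x̄ - mu_0 = (5, 3.75) - (3, 8) = (2, -4.25).

Step 2 — sample covariance matrix, S[i,j] = (1/(n-1)) · Σ_k (x_{k,i} - mean_i) · (x_{k,j} - mean_j), divisor n-1 = 3:
  S[X_1,X_1] = ((1)·(1) + (0)·(0) + (-2)·(-2) + (1)·(1)) / 3 = 6/3 = 2
  S[X_1,X_2] = ((1)·(-1.75) + (0)·(1.25) + (-2)·(0.25) + (1)·(0.25)) / 3 = -2/3 = -0.6667
  S[X_2,X_2] = ((-1.75)·(-1.75) + (1.25)·(1.25) + (0.25)·(0.25) + (0.25)·(0.25)) / 3 = 4.75/3 = 1.5833
  S = [[2, -0.6667],
 [-0.6667, 1.5833]].

Step 3 — invert S. det(S) = 2·1.5833 - (-0.6667)² = 2.7222.
  S^{-1} = (1/det) · [[d, -b], [-b, a]] = [[0.5816, 0.2449],
 [0.2449, 0.7347]].

Step 4 — quadratic form (x̄ - mu_0)^T · S^{-1} · (x̄ - mu_0):
  S^{-1} · (x̄ - mu_0) = (0.1224, -2.6327),
  (x̄ - mu_0)^T · [...] = (2)·(0.1224) + (-4.25)·(-2.6327) = 11.4337.

Step 5 — scale by n: T² = 4 · 11.4337 = 45.7347.

T² ≈ 45.7347
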